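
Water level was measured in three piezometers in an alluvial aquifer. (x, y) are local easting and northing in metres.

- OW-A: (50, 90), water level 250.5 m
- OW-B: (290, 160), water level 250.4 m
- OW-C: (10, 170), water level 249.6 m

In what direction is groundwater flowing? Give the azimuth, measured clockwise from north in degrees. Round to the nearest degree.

346°

With h = a·x + b·y + c and OW-A as origin, the differences give:
  240·a + 70·b = -0.1
  (-40)·a + 80·b = -0.9
Eliminate b (×80 and ×70, subtract): 22000·a = 55.00 → a = ∂h/∂x = +0.002500
Back-substitute: b = ∂h/∂y = -0.01000.
Flow direction (−∇h) has components (-0.002500 E, +0.01000 N).
Azimuth = atan2(E, N) = atan2(-0.002500, +0.01000) = 346.0° ≈ 346°.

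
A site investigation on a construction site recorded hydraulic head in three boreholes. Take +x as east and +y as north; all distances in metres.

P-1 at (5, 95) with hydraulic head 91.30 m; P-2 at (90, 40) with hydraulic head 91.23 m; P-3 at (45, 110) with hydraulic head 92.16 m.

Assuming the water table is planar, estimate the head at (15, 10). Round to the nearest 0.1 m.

Taking P-1 as reference: P-2−P-1 = (85, -55, -0.07); P-3−P-1 = (40, 15, +0.86).
Determinant of the coordinate differences = 85·15 − 40·(-55) = 3475.
∂h/∂x = [(-0.07)·15 − (+0.86)·(-55)] / 3475 = +0.01331
∂h/∂y = [85·(+0.86) − 40·(-0.07)] / 3475 = +0.02184
h(15, 10) = 91.30 + (+0.01331)·(10) + (+0.02184)·(-85) = 91.30 +0.133 -1.857 = 89.577 m.

89.6 m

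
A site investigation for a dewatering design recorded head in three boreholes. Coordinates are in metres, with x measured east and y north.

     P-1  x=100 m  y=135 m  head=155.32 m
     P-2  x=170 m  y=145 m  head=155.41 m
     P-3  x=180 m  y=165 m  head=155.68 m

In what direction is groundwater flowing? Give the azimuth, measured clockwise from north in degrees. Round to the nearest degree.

177°

Taking P-1 as reference: P-2−P-1 = (70, 10, +0.09); P-3−P-1 = (80, 30, +0.36).
Solve a·Δx + b·Δy = Δh: det = 70·30 − 80·10 = 1300.
∂h/∂x = [(+0.09)·30 − (+0.36)·10] / 1300 = -0.0006923
∂h/∂y = [70·(+0.36) − 80·(+0.09)] / 1300 = +0.01385
Flow direction (−∇h) has components (+0.0006923 E, -0.01385 N).
Azimuth = atan2(E, N) = atan2(+0.0006923, -0.01385) = 177.1° ≈ 177°.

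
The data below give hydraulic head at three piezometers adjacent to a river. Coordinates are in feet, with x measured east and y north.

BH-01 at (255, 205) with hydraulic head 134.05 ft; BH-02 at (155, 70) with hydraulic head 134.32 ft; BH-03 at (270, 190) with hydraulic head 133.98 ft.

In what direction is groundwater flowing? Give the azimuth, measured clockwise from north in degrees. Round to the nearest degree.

Differences from BH-01: to BH-02 (Δx, Δy, Δh) = (-100, -135, +0.27); to BH-03 = (15, -15, -0.07).
Solve a·Δx + b·Δy = Δh: det = (-100)·(-15) − 15·(-135) = 3525.
∂h/∂x = [(+0.27)·(-15) − (-0.07)·(-135)] / 3525 = -0.003830
∂h/∂y = [(-100)·(-0.07) − 15·(+0.27)] / 3525 = +0.0008369
Flow direction (−∇h) has components (+0.003830 E, -0.0008369 N).
Azimuth = atan2(E, N) = atan2(+0.003830, -0.0008369) = 102.3° ≈ 102°.

102°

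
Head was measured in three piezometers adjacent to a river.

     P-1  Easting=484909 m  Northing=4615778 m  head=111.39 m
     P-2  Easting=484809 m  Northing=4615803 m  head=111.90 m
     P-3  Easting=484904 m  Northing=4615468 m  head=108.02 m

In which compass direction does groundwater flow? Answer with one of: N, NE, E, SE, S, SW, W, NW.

Taking P-1 as reference: P-2−P-1 = (-100, 25, +0.51); P-3−P-1 = (-5, -310, -3.37).
Determinant of the coordinate differences = (-100)·(-310) − (-5)·25 = 31125.
∂h/∂x = [(+0.51)·(-310) − (-3.37)·25] / 31125 = -0.002373
∂h/∂y = [(-100)·(-3.37) − (-5)·(+0.51)] / 31125 = +0.01091
Flow = −∇h = (+0.002373 east, -0.01091 north), which points south.

S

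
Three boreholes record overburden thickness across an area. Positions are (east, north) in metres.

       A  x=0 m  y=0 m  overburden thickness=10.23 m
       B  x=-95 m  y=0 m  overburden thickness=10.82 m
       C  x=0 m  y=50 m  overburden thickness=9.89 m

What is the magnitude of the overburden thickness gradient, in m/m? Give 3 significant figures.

∂d/∂x = (10.82 − 10.23) / (-95 − 0) = -0.006211
∂d/∂y = (9.89 − 10.23) / (50 − 0) = -0.006800
|∇f| = √(-0.006211² + -0.006800²) = 0.00921 m/m

0.00921 m/m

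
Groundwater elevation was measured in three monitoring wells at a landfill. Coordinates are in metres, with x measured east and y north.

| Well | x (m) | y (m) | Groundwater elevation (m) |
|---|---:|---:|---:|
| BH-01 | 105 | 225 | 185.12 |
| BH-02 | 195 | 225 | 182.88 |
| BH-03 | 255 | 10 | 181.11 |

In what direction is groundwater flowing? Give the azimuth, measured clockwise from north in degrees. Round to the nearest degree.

093°

Differences from BH-01: to BH-02 (Δx, Δy, Δh) = (90, 0, -2.24); to BH-03 = (150, -215, -4.01).
Solve a·Δx + b·Δy = Δh: det = 90·(-215) − 150·0 = -19350.
∂h/∂x = [(-2.24)·(-215) − (-4.01)·0] / -19350 = -0.02489
∂h/∂y = [90·(-4.01) − 150·(-2.24)] / -19350 = +0.001287
Flow direction (−∇h) has components (+0.02489 E, -0.001287 N).
Azimuth = atan2(E, N) = atan2(+0.02489, -0.001287) = 93.0° ≈ 093°.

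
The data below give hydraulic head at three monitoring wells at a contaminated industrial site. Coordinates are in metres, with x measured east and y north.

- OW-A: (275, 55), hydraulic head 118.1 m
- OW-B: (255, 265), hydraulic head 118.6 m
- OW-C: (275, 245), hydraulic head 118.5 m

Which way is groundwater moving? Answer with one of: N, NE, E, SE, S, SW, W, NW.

SE

With h = a·x + b·y + c and OW-A as origin, the differences give:
  (-20)·a + 210·b = +0.5
  0·a + 190·b = +0.4
Eliminate b (×190 and ×210, subtract): -3800·a = 11.00 → a = ∂h/∂x = -0.002895
Back-substitute: b = ∂h/∂y = +0.002105.
Flow = −∇h = (+0.002895 east, -0.002105 north), which points southeast.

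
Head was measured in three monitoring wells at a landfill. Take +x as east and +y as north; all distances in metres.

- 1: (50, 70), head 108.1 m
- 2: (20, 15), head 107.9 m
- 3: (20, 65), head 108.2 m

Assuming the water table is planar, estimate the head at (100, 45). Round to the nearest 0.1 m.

107.7 m

With h = a·x + b·y + c and 1 as origin, the differences give:
  (-30)·a + (-55)·b = -0.2
  (-30)·a + (-5)·b = +0.1
Eliminate b (×(-5) and ×(-55), subtract): -1500·a = 6.50 → a = ∂h/∂x = -0.004333
Back-substitute: b = ∂h/∂y = +0.006000.
h(100, 45) = 108.1 + (-0.004333)·(50) + (+0.006000)·(-25) = 108.1 -0.217 -0.150 = 107.733 m.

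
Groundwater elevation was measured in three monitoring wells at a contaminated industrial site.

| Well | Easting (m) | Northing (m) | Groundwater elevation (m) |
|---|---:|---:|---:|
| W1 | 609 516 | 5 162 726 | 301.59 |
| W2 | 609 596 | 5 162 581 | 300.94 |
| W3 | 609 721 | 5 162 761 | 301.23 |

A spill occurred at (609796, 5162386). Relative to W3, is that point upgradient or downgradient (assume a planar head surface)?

Three-point gradient (reference W1): Δ to W2 = (80, -145, -0.65), Δ to W3 = (205, 35, -0.36).
∂h/∂x = -0.002304, ∂h/∂y = +0.003211 (det = 32525).
Head at (609796, 5162386) = 301.59 + (-0.002304)·(280) + (+0.003211)·(-340) = 299.85 m.
That is lower than the 301.23 m at W3, so the point is downgradient.

downgradient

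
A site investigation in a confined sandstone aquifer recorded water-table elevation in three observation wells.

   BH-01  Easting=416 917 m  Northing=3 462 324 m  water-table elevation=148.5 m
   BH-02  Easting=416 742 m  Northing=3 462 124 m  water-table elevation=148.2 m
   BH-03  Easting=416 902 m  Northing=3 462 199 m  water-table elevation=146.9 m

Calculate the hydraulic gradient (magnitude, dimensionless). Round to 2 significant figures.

With h = a·x + b·y + c and BH-01 as origin, the differences give:
  (-175)·a + (-200)·b = -0.3
  (-15)·a + (-125)·b = -1.6
Eliminate b (×(-125) and ×(-200), subtract): 18875·a = -282.50 → a = ∂h/∂x = -0.01497
Back-substitute: b = ∂h/∂y = +0.01460.
|∇h| = √(-0.01497² + 0.01460²) = 0.02091

0.021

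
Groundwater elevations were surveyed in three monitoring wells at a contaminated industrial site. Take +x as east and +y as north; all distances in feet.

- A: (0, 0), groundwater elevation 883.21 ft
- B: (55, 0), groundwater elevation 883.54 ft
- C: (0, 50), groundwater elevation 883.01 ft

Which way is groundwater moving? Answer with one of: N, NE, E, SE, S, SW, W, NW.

∂h/∂x = (883.54 − 883.21) / (55 − 0) = +0.006000
∂h/∂y = (883.01 − 883.21) / (50 − 0) = -0.004000
Flow = −∇h = (-0.006000 east, +0.004000 north), which points northwest.

NW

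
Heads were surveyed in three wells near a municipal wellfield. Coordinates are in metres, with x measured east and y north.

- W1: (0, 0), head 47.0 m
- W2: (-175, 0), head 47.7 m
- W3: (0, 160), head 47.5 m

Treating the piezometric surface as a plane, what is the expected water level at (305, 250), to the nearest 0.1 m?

∂h/∂x = (47.7 − 47.0) / (-175 − 0) = -0.004000
∂h/∂y = (47.5 − 47.0) / (160 − 0) = +0.003125
h(305, 250) = 47.0 + (-0.004000)·(305) + (+0.003125)·(250) = 47.0 -1.220 +0.781 = 46.561 m.

46.6 m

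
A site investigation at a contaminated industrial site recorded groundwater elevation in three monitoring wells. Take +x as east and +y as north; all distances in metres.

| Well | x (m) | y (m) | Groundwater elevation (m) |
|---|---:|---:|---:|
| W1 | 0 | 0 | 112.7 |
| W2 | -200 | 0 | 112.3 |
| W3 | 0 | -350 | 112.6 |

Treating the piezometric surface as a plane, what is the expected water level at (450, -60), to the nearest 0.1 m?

113.6 m

∂h/∂x = (112.3 − 112.7) / (-200 − 0) = +0.002000
∂h/∂y = (112.6 − 112.7) / (-350 − 0) = +0.0002857
h(450, -60) = 112.7 + (+0.002000)·(450) + (+0.0002857)·(-60) = 112.7 +0.900 -0.017 = 113.583 m.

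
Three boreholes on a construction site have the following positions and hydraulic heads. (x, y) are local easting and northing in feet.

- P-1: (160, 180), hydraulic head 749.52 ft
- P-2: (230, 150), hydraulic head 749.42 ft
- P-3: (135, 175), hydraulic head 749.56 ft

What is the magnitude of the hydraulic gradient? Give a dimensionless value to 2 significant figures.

0.0016

Differences from P-1: to P-2 (Δx, Δy, Δh) = (70, -30, -0.10); to P-3 = (-25, -5, +0.04).
Solve a·Δx + b·Δy = Δh: det = 70·(-5) − (-25)·(-30) = -1100.
∂h/∂x = [(-0.10)·(-5) − (+0.04)·(-30)] / -1100 = -0.001545
∂h/∂y = [70·(+0.04) − (-25)·(-0.10)] / -1100 = -0.0002727
|∇h| = √(-0.001545² + -0.0002727²) = 0.001569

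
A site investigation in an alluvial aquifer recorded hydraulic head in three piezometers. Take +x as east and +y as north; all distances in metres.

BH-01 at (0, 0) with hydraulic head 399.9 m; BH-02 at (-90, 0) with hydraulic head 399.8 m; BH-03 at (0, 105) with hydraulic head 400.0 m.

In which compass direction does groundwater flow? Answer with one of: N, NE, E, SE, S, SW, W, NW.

SW

∂h/∂x = (399.8 − 399.9) / (-90 − 0) = +0.001111
∂h/∂y = (400.0 − 399.9) / (105 − 0) = +0.0009524
Flow = −∇h = (-0.001111 east, -0.0009524 north), which points southwest.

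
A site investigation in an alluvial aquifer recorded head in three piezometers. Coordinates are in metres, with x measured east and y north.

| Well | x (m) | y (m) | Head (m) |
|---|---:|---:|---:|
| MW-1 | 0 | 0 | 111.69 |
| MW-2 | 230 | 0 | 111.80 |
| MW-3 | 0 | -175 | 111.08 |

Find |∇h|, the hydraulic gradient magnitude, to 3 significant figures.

∂h/∂x = (111.80 − 111.69) / (230 − 0) = +0.0004783
∂h/∂y = (111.08 − 111.69) / (-175 − 0) = +0.003486
|∇h| = √(0.0004783² + 0.003486²) = 0.003519

0.00352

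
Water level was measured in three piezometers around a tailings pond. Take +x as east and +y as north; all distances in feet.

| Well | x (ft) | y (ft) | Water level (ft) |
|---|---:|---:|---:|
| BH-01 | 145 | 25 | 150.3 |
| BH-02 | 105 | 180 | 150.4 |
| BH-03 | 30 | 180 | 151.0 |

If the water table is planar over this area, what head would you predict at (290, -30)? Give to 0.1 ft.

With h = a·x + b·y + c and BH-01 as origin, the differences give:
  (-40)·a + 155·b = +0.1
  (-115)·a + 155·b = +0.7
Eliminate b (×155 and ×155, subtract): 11625·a = -93.00 → a = ∂h/∂x = -0.008000
Back-substitute: b = ∂h/∂y = -0.001419.
h(290, -30) = 150.3 + (-0.008000)·(145) + (-0.001419)·(-55) = 150.3 -1.160 +0.078 = 149.218 ft.

149.2 ft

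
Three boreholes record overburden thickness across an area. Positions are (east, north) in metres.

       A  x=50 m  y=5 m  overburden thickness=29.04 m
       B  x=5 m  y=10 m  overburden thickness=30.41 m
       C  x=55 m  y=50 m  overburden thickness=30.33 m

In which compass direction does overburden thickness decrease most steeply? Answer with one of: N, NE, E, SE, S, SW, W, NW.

SE

Taking A as reference: B−A = (-45, 5, +1.37); C−A = (5, 45, +1.29).
Solve a·Δx + b·Δy = Δd: det = (-45)·45 − 5·5 = -2050.
∂d/∂x = [(+1.37)·45 − (+1.29)·5] / -2050 = -0.02693
∂d/∂y = [(-45)·(+1.29) − 5·(+1.37)] / -2050 = +0.03166
Steepest decrease is along −∇f = (+0.02693 E, -0.03166 N) → southeast.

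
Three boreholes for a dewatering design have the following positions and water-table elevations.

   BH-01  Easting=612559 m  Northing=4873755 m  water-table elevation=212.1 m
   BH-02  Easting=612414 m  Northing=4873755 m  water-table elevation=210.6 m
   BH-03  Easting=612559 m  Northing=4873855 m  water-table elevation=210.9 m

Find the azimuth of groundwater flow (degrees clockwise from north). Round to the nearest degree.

∂h/∂x = (210.6 − 212.1) / (612414 − 612559) = +0.01034
∂h/∂y = (210.9 − 212.1) / (4873855 − 4873755) = -0.01200
Flow direction (−∇h) has components (-0.01034 E, +0.01200 N).
Azimuth = atan2(E, N) = atan2(-0.01034, +0.01200) = 319.2° ≈ 319°.

319°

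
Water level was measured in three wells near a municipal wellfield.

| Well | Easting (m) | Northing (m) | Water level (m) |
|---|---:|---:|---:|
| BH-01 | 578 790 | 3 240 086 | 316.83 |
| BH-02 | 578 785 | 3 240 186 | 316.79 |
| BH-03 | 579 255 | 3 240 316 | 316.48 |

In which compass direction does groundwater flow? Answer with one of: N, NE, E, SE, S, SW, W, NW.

Taking BH-01 as reference: BH-02−BH-01 = (-5, 100, -0.04); BH-03−BH-01 = (465, 230, -0.35).
Solve a·Δx + b·Δy = Δh: det = (-5)·230 − 465·100 = -47650.
∂h/∂x = [(-0.04)·230 − (-0.35)·100] / -47650 = -0.0005414
∂h/∂y = [(-5)·(-0.35) − 465·(-0.04)] / -47650 = -0.0004271
Flow = −∇h = (+0.0005414 east, +0.0004271 north), which points northeast.

NE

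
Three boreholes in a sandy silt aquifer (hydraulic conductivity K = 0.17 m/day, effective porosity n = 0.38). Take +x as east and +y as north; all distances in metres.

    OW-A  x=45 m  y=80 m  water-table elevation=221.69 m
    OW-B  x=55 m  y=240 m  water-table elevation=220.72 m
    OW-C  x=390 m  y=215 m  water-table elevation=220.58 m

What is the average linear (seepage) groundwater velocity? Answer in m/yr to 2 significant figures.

With h = a·x + b·y + c and OW-A as origin, the differences give:
  10·a + 160·b = -0.97
  345·a + 135·b = -1.11
Eliminate b (×135 and ×160, subtract): -53850·a = 46.650 → a = ∂h/∂x = -0.0008663
Back-substitute: b = ∂h/∂y = -0.006008.
|∇h| = √(-0.0008663² + -0.006008²) = 0.00607
Seepage velocity v = K·i/n = 0.17 × 0.00607 / 0.38 = 0.002716 m/day = 0.992 m/yr.

0.99 m/yr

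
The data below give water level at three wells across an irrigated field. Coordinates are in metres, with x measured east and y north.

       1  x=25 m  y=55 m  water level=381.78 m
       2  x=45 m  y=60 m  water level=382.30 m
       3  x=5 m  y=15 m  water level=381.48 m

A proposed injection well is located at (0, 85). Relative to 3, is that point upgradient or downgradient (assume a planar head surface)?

downgradient

With h = a·x + b·y + c and 1 as origin, the differences give:
  20·a + 5·b = +0.52
  (-20)·a + (-40)·b = -0.30
Eliminate b (×(-40) and ×5, subtract): -700·a = -19.300 → a = ∂h/∂x = +0.02757
Back-substitute: b = ∂h/∂y = -0.006286.
Head at (0, 85) = 381.78 + (+0.02757)·(-25) + (-0.006286)·(30) = 380.90 m.
That is lower than the 381.48 m at 3, so the point is downgradient.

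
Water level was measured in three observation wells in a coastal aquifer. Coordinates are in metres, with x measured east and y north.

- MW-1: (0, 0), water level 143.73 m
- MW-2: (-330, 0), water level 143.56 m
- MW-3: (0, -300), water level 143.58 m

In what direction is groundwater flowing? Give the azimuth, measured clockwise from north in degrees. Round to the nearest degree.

∂h/∂x = (143.56 − 143.73) / (-330 − 0) = +0.0005152
∂h/∂y = (143.58 − 143.73) / (-300 − 0) = +0.0005000
Flow direction (−∇h) has components (-0.0005152 E, -0.0005000 N).
Azimuth = atan2(E, N) = atan2(-0.0005152, -0.0005000) = 225.9° ≈ 226°.

226°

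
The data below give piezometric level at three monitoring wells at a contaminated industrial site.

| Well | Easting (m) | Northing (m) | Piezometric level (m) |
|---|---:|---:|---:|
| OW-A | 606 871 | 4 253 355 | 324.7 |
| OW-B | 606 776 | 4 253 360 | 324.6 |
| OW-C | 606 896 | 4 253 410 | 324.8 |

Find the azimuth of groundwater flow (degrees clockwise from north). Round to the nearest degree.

221°

Three-point gradient (reference OW-A): Δ to OW-B = (-95, 5, -0.1), Δ to OW-C = (25, 55, +0.1).
∂h/∂x = +0.001121, ∂h/∂y = +0.001308 (det = -5350).
Flow direction (−∇h) has components (-0.001121 E, -0.001308 N).
Azimuth = atan2(E, N) = atan2(-0.001121, -0.001308) = 220.6° ≈ 221°.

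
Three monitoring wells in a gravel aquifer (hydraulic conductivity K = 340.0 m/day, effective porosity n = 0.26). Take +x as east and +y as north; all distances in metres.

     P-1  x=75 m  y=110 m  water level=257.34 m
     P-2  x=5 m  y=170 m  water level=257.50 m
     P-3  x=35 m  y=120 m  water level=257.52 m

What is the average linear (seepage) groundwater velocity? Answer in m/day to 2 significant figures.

8.5 m/day

Differences from P-1: to P-2 (Δx, Δy, Δh) = (-70, 60, +0.16); to P-3 = (-40, 10, +0.18).
Solve a·Δx + b·Δy = Δh: det = (-70)·10 − (-40)·60 = 1700.
∂h/∂x = [(+0.16)·10 − (+0.18)·60] / 1700 = -0.005412
∂h/∂y = [(-70)·(+0.18) − (-40)·(+0.16)] / 1700 = -0.003647
|∇h| = √(-0.005412² + -0.003647²) = 0.006526
Seepage velocity v = K·i/n = 340.0 × 0.006526 / 0.26 = 8.534 m/day.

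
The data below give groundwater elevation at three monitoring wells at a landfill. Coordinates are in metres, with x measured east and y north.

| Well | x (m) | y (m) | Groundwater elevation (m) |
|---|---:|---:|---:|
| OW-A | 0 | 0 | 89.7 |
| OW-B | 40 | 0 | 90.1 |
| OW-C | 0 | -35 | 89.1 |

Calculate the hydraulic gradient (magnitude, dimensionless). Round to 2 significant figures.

0.020

∂h/∂x = (90.1 − 89.7) / (40 − 0) = +0.010000
∂h/∂y = (89.1 − 89.7) / (-35 − 0) = +0.01714
|∇h| = √(0.010000² + 0.01714²) = 0.01984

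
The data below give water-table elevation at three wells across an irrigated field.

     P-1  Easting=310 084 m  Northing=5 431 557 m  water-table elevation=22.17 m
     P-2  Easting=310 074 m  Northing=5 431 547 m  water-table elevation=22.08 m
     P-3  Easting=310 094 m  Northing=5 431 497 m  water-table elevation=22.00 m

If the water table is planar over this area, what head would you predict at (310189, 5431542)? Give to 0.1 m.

With h = a·x + b·y + c and P-1 as origin, the differences give:
  (-10)·a + (-10)·b = -0.09
  10·a + (-60)·b = -0.17
Eliminate b (×(-60) and ×(-10), subtract): 700·a = 3.700 → a = ∂h/∂x = +0.005286
Back-substitute: b = ∂h/∂y = +0.003714.
h(310189, 5431542) = 22.17 + (+0.005286)·(105) + (+0.003714)·(-15) = 22.17 +0.555 -0.056 = 22.669 m.

22.7 m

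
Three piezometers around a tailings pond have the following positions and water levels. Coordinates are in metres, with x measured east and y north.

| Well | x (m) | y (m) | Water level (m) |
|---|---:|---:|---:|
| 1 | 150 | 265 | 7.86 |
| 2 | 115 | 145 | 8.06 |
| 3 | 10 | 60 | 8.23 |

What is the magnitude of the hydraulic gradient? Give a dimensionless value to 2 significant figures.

0.0016

With h = a·x + b·y + c and 1 as origin, the differences give:
  (-35)·a + (-120)·b = +0.20
  (-140)·a + (-205)·b = +0.37
Eliminate b (×(-205) and ×(-120), subtract): -9625·a = 3.400 → a = ∂h/∂x = -0.0003532
Back-substitute: b = ∂h/∂y = -0.001564.
|∇h| = √(-0.0003532² + -0.001564²) = 0.001603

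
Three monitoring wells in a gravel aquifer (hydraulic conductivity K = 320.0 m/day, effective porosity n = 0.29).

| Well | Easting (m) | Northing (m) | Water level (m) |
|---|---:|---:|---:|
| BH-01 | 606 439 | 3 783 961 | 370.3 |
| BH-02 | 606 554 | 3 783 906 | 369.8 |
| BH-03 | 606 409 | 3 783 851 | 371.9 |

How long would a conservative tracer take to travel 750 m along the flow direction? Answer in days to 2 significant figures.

44 days

Taking BH-01 as reference: BH-02−BH-01 = (115, -55, -0.5); BH-03−BH-01 = (-30, -110, +1.6).
Solve a·Δx + b·Δy = Δh: det = 115·(-110) − (-30)·(-55) = -14300.
∂h/∂x = [(-0.5)·(-110) − (+1.6)·(-55)] / -14300 = -0.010000
∂h/∂y = [115·(+1.6) − (-30)·(-0.5)] / -14300 = -0.01182
|∇h| = √(-0.010000² + -0.01182²) = 0.01548
Seepage velocity v = K·i/n = 320.0 × 0.01548 / 0.29 = 17.08 m/day.
t = 750 / 17.08 = 43.91 days.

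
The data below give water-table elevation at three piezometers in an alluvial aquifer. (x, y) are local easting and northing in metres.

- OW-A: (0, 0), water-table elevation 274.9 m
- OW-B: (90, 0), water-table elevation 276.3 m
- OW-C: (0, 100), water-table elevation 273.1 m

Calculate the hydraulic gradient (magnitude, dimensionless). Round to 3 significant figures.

0.0238

∂h/∂x = (276.3 − 274.9) / (90 − 0) = +0.01556
∂h/∂y = (273.1 − 274.9) / (100 − 0) = -0.01800
|∇h| = √(0.01556² + -0.01800²) = 0.02379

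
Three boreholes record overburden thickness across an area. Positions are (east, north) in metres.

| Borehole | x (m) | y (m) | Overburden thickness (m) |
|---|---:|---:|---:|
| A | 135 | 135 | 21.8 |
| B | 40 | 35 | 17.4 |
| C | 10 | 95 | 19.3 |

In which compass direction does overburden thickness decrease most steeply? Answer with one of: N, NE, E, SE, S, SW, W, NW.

With d = a·x + b·y + c and A as origin, the differences give:
  (-95)·a + (-100)·b = -4.4
  (-125)·a + (-40)·b = -2.5
Eliminate b (×(-40) and ×(-100), subtract): -8700·a = -74.00 → a = ∂d/∂x = +0.008506
Back-substitute: b = ∂d/∂y = +0.03592.
Steepest decrease is along −∇f = (-0.008506 E, -0.03592 N) → south.

S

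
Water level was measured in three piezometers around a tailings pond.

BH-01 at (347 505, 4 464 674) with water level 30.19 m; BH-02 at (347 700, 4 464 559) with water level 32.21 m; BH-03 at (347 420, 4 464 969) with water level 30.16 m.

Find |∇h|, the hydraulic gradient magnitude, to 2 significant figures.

Taking BH-01 as reference: BH-02−BH-01 = (195, -115, +2.02); BH-03−BH-01 = (-85, 295, -0.03).
Solve a·Δx + b·Δy = Δh: det = 195·295 − (-85)·(-115) = 47750.
∂h/∂x = [(+2.02)·295 − (-0.03)·(-115)] / 47750 = +0.01241
∂h/∂y = [195·(-0.03) − (-85)·(+2.02)] / 47750 = +0.003473
|∇h| = √(0.01241² + 0.003473²) = 0.01289

0.013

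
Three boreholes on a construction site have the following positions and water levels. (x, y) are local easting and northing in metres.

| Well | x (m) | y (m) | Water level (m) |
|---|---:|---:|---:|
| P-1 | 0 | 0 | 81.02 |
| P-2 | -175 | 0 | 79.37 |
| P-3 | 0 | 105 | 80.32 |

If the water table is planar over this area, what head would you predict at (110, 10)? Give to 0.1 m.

82.0 m

∂h/∂x = (79.37 − 81.02) / (-175 − 0) = +0.009429
∂h/∂y = (80.32 − 81.02) / (105 − 0) = -0.006667
h(110, 10) = 81.02 + (+0.009429)·(110) + (-0.006667)·(10) = 81.02 +1.037 -0.067 = 81.990 m.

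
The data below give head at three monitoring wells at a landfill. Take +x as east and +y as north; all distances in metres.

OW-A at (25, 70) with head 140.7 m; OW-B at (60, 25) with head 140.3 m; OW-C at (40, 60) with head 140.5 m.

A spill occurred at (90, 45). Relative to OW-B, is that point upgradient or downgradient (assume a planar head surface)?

With h = a·x + b·y + c and OW-A as origin, the differences give:
  35·a + (-45)·b = -0.4
  15·a + (-10)·b = -0.2
Eliminate b (×(-10) and ×(-45), subtract): 325·a = -5.00 → a = ∂h/∂x = -0.01538
Back-substitute: b = ∂h/∂y = -0.003077.
Head at (90, 45) = 140.7 + (-0.01538)·(65) + (-0.003077)·(-25) = 139.78 m.
That is lower than the 140.3 m at OW-B, so the point is downgradient.

downgradient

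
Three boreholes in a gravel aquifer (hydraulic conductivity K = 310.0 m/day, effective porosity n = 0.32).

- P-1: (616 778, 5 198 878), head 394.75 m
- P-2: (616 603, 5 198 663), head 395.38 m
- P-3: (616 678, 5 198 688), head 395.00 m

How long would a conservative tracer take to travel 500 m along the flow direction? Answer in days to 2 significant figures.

88 days

Taking P-1 as reference: P-2−P-1 = (-175, -215, +0.63); P-3−P-1 = (-100, -190, +0.25).
Solve a·Δx + b·Δy = Δh: det = (-175)·(-190) − (-100)·(-215) = 11750.
∂h/∂x = [(+0.63)·(-190) − (+0.25)·(-215)] / 11750 = -0.005613
∂h/∂y = [(-175)·(+0.25) − (-100)·(+0.63)] / 11750 = +0.001638
|∇h| = √(-0.005613² + 0.001638²) = 0.005847
Seepage velocity v = K·i/n = 310.0 × 0.005847 / 0.32 = 5.664 m/day.
t = 500 / 5.664 = 88.28 days.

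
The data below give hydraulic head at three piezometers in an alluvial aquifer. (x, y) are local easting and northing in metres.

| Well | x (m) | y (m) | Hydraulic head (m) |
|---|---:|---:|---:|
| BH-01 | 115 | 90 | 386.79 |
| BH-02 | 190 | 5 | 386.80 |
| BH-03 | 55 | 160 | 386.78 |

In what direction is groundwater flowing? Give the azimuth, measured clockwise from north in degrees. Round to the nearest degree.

Taking BH-01 as reference: BH-02−BH-01 = (75, -85, +0.01); BH-03−BH-01 = (-60, 70, -0.01).
Solve a·Δx + b·Δy = Δh: det = 75·70 − (-60)·(-85) = 150.
∂h/∂x = [(+0.01)·70 − (-0.01)·(-85)] / 150 = -0.001000
∂h/∂y = [75·(-0.01) − (-60)·(+0.01)] / 150 = -0.001000
Flow direction (−∇h) has components (+0.001000 E, +0.001000 N).
Azimuth = atan2(E, N) = atan2(+0.001000, +0.001000) = 45.0° ≈ 045°.

045°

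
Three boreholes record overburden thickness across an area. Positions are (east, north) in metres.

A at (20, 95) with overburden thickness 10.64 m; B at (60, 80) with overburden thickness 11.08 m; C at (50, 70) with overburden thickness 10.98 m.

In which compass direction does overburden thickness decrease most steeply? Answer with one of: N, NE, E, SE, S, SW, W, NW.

Three-point gradient (reference A): Δ to B = (40, -15, +0.44), Δ to C = (30, -25, +0.34).
∂d/∂x = +0.01073, ∂d/∂y = -0.0007273 (det = -550).
Steepest decrease is along −∇f = (-0.01073 E, +0.0007273 N) → west.

W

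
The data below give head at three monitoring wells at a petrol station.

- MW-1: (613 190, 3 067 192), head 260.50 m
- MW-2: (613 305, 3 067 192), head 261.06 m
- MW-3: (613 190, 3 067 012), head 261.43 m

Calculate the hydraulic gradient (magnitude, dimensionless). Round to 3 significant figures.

∂h/∂x = (261.06 − 260.50) / (613305 − 613190) = +0.004870
∂h/∂y = (261.43 − 260.50) / (3067012 − 3067192) = -0.005167
|∇h| = √(0.004870² + -0.005167²) = 0.0071

0.00710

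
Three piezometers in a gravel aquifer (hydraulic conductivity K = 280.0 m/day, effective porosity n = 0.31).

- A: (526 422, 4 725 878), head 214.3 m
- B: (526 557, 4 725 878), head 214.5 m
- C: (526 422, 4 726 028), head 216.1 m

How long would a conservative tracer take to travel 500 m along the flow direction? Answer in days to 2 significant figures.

∂h/∂x = (214.5 − 214.3) / (526557 − 526422) = +0.001481
∂h/∂y = (216.1 − 214.3) / (4726028 − 4725878) = +0.01200
|∇h| = √(0.001481² + 0.01200²) = 0.01209
Seepage velocity v = K·i/n = 280.0 × 0.01209 / 0.31 = 10.92 m/day.
t = 500 / 10.92 = 45.79 days.

46 days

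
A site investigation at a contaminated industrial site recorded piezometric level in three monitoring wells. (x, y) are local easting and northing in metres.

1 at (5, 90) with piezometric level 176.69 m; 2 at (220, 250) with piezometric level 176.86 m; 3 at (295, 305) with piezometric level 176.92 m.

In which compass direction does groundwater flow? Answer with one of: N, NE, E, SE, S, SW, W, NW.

With h = a·x + b·y + c and 1 as origin, the differences give:
  215·a + 160·b = +0.17
  290·a + 215·b = +0.23
Eliminate b (×215 and ×160, subtract): -175·a = -0.250 → a = ∂h/∂x = +0.001429
Back-substitute: b = ∂h/∂y = -0.0008571.
Flow = −∇h = (-0.001429 east, +0.0008571 north), which points northwest.

NW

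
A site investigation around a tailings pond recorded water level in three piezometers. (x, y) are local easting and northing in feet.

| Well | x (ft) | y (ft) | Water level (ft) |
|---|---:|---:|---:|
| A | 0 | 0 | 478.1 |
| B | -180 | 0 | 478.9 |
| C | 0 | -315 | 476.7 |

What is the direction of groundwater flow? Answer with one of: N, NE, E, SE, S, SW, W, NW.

∂h/∂x = (478.9 − 478.1) / (-180 − 0) = -0.004444
∂h/∂y = (476.7 − 478.1) / (-315 − 0) = +0.004444
Flow = −∇h = (+0.004444 east, -0.004444 north), which points southeast.

SE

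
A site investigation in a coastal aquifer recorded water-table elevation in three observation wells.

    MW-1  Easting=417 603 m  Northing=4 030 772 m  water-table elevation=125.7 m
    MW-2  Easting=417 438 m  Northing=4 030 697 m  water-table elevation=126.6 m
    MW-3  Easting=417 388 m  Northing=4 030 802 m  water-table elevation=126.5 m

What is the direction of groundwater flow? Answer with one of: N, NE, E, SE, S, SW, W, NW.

NE

Taking MW-1 as reference: MW-2−MW-1 = (-165, -75, +0.9); MW-3−MW-1 = (-215, 30, +0.8).
Solve a·Δx + b·Δy = Δh: det = (-165)·30 − (-215)·(-75) = -21075.
∂h/∂x = [(+0.9)·30 − (+0.8)·(-75)] / -21075 = -0.004128
∂h/∂y = [(-165)·(+0.8) − (-215)·(+0.9)] / -21075 = -0.002918
Flow = −∇h = (+0.004128 east, +0.002918 north), which points northeast.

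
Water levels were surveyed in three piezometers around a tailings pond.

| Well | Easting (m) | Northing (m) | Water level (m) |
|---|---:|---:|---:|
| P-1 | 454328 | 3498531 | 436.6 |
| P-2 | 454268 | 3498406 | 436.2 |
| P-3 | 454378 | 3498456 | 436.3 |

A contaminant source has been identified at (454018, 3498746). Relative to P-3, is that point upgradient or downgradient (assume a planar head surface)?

upgradient

Taking P-1 as reference: P-2−P-1 = (-60, -125, -0.4); P-3−P-1 = (50, -75, -0.3).
Determinant of the coordinate differences = (-60)·(-75) − 50·(-125) = 10750.
∂h/∂x = [(-0.4)·(-75) − (-0.3)·(-125)] / 10750 = -0.0006977
∂h/∂y = [(-60)·(-0.3) − 50·(-0.4)] / 10750 = +0.003535
Head at (454018, 3498746) = 436.6 + (-0.0006977)·(-310) + (+0.003535)·(215) = 437.58 m.
That is higher than the 436.3 m at P-3, so the point is upgradient.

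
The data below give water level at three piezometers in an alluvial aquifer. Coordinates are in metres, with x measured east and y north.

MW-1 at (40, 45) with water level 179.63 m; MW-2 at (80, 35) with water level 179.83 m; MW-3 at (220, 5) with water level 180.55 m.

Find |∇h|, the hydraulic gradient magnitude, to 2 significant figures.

Taking MW-1 as reference: MW-2−MW-1 = (40, -10, +0.20); MW-3−MW-1 = (180, -40, +0.92).
Solve a·Δx + b·Δy = Δh: det = 40·(-40) − 180·(-10) = 200.
∂h/∂x = [(+0.20)·(-40) − (+0.92)·(-10)] / 200 = +0.006000
∂h/∂y = [40·(+0.92) − 180·(+0.20)] / 200 = +0.004000
|∇h| = √(0.006000² + 0.004000²) = 0.007211

0.0072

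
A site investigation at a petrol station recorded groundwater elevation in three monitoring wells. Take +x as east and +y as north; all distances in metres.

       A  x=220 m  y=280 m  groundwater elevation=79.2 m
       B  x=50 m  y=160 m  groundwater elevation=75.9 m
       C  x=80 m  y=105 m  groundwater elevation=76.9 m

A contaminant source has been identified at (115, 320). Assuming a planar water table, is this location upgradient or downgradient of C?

Three-point gradient (reference A): Δ to B = (-170, -120, -3.3), Δ to C = (-140, -175, -2.3).
∂h/∂x = +0.02328, ∂h/∂y = -0.005483 (det = 12950).
Head at (115, 320) = 79.2 + (+0.02328)·(-105) + (-0.005483)·(40) = 76.54 m.
That is lower than the 76.9 m at C, so the point is downgradient.

downgradient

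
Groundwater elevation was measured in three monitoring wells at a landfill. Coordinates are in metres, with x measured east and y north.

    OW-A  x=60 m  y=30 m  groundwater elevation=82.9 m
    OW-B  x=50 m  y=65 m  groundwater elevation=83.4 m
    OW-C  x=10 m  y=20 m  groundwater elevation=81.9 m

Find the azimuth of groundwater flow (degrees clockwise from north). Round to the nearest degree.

221°

Differences from OW-A: to OW-B (Δx, Δy, Δh) = (-10, 35, +0.5); to OW-C = (-50, -10, -1.0).
Solve a·Δx + b·Δy = Δh: det = (-10)·(-10) − (-50)·35 = 1850.
∂h/∂x = [(+0.5)·(-10) − (-1.0)·35] / 1850 = +0.01622
∂h/∂y = [(-10)·(-1.0) − (-50)·(+0.5)] / 1850 = +0.01892
Flow direction (−∇h) has components (-0.01622 E, -0.01892 N).
Azimuth = atan2(E, N) = atan2(-0.01622, -0.01892) = 220.6° ≈ 221°.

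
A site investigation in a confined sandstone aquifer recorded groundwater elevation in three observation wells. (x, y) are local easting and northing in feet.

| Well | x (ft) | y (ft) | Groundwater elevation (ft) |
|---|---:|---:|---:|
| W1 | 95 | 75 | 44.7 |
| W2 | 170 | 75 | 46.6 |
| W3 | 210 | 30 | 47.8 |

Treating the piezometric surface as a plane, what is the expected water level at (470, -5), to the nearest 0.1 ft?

Taking W1 as reference: W2−W1 = (75, 0, +1.9); W3−W1 = (115, -45, +3.1).
Determinant of the coordinate differences = 75·(-45) − 115·0 = -3375.
∂h/∂x = [(+1.9)·(-45) − (+3.1)·0] / -3375 = +0.02533
∂h/∂y = [75·(+3.1) − 115·(+1.9)] / -3375 = -0.004148
h(470, -5) = 44.7 + (+0.02533)·(375) + (-0.004148)·(-80) = 44.7 +9.500 +0.332 = 54.532 ft.

54.5 ft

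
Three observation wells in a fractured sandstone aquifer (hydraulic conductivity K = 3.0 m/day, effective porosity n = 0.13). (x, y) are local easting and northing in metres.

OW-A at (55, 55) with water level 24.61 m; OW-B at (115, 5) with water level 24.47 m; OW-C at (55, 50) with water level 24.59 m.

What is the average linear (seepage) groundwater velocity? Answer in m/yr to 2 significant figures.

35 m/yr

Taking OW-A as reference: OW-B−OW-A = (60, -50, -0.14); OW-C−OW-A = (0, -5, -0.02).
Solve a·Δx + b·Δy = Δh: det = 60·(-5) − 0·(-50) = -300.
∂h/∂x = [(-0.14)·(-5) − (-0.02)·(-50)] / -300 = +0.0010000
∂h/∂y = [60·(-0.02) − 0·(-0.14)] / -300 = +0.004000
|∇h| = √(0.0010000² + 0.004000²) = 0.004123
Seepage velocity v = K·i/n = 3.0 × 0.004123 / 0.13 = 0.09515 m/day = 34.75 m/yr.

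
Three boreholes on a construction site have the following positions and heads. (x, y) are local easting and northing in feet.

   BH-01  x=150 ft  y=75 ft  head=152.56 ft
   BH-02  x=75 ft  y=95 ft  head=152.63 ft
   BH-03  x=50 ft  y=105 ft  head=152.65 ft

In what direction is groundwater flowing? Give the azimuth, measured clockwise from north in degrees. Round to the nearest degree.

Differences from BH-01: to BH-02 (Δx, Δy, Δh) = (-75, 20, +0.07); to BH-03 = (-100, 30, +0.09).
Solve a·Δx + b·Δy = Δh: det = (-75)·30 − (-100)·20 = -250.
∂h/∂x = [(+0.07)·30 − (+0.09)·20] / -250 = -0.001200
∂h/∂y = [(-75)·(+0.09) − (-100)·(+0.07)] / -250 = -0.0010000
Flow direction (−∇h) has components (+0.001200 E, +0.0010000 N).
Azimuth = atan2(E, N) = atan2(+0.001200, +0.0010000) = 50.2° ≈ 050°.

050°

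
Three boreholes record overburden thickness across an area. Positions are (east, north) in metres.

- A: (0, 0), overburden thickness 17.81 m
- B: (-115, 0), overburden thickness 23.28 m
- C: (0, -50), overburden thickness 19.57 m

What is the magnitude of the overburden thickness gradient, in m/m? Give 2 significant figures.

∂d/∂x = (23.28 − 17.81) / (-115 − 0) = -0.04757
∂d/∂y = (19.57 − 17.81) / (-50 − 0) = -0.03520
|∇f| = √(-0.04757² + -0.03520²) = 0.05918 m/m

0.059 m/m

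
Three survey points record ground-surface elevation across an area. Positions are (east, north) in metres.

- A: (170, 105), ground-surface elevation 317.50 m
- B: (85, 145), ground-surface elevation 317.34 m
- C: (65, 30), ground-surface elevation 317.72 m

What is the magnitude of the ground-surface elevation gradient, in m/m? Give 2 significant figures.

Three-point gradient (reference A): Δ to B = (-85, 40, -0.16), Δ to C = (-105, -75, +0.22).
∂z/∂x = +0.0003026, ∂z/∂y = -0.003357 (det = 10575).
|∇f| = √(0.0003026² + -0.003357²) = 0.003371 m/m

0.0034 m/m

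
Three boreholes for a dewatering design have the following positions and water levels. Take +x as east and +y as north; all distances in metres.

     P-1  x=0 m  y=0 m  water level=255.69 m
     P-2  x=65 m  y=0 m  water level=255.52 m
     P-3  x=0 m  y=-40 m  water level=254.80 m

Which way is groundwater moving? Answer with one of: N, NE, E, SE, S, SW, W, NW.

∂h/∂x = (255.52 − 255.69) / (65 − 0) = -0.002615
∂h/∂y = (254.80 − 255.69) / (-40 − 0) = +0.02225
Flow = −∇h = (+0.002615 east, -0.02225 north), which points south.

S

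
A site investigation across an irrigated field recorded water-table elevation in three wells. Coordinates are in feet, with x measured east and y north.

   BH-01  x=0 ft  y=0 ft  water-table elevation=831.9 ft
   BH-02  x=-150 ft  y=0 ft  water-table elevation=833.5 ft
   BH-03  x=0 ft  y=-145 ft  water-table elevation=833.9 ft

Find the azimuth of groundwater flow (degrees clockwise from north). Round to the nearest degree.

∂h/∂x = (833.5 − 831.9) / (-150 − 0) = -0.01067
∂h/∂y = (833.9 − 831.9) / (-145 − 0) = -0.01379
Flow direction (−∇h) has components (+0.01067 E, +0.01379 N).
Azimuth = atan2(E, N) = atan2(+0.01067, +0.01379) = 37.7° ≈ 038°.

038°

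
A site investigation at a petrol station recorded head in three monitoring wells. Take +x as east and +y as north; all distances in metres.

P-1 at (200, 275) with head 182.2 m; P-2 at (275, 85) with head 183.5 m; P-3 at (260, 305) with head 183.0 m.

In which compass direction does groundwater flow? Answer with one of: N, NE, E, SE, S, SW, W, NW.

With h = a·x + b·y + c and P-1 as origin, the differences give:
  75·a + (-190)·b = +1.3
  60·a + 30·b = +0.8
Eliminate b (×30 and ×(-190), subtract): 13650·a = 191.00 → a = ∂h/∂x = +0.01399
Back-substitute: b = ∂h/∂y = -0.001319.
Flow = −∇h = (-0.01399 east, +0.001319 north), which points west.

W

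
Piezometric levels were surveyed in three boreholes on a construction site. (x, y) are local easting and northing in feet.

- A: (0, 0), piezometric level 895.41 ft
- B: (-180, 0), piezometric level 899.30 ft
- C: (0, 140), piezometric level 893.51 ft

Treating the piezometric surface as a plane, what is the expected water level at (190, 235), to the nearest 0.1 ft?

888.1 ft

∂h/∂x = (899.30 − 895.41) / (-180 − 0) = -0.02161
∂h/∂y = (893.51 − 895.41) / (140 − 0) = -0.01357
h(190, 235) = 895.41 + (-0.02161)·(190) + (-0.01357)·(235) = 895.41 -4.106 -3.189 = 888.115 ft.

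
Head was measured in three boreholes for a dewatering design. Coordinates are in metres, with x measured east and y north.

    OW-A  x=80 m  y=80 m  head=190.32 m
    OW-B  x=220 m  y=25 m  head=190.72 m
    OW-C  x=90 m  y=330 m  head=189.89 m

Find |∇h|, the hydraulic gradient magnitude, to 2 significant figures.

0.0028

Differences from OW-A: to OW-B (Δx, Δy, Δh) = (140, -55, +0.40); to OW-C = (10, 250, -0.43).
Solve a·Δx + b·Δy = Δh: det = 140·250 − 10·(-55) = 35550.
∂h/∂x = [(+0.40)·250 − (-0.43)·(-55)] / 35550 = +0.002148
∂h/∂y = [140·(-0.43) − 10·(+0.40)] / 35550 = -0.001806
|∇h| = √(0.002148² + -0.001806²) = 0.002806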